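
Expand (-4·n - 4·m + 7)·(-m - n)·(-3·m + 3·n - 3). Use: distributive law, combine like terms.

-12·m^2·n + 12·m·n^2 - 24·m·n + 12·n^3 - 33·n^2 - 12·m^3 + 9·m^2 + 21·m + 21·n

(-4·n - 4·m + 7)·(-m - n)·(-3·m + 3·n - 3)
= (4·m·n + 4·n^2 + 4·m^2 + 4·m·n - 7·m - 7·n)·(-3·m + 3·n - 3)    [distributive law]
= (8·m·n + 4·n^2 + 4·m^2 - 7·m - 7·n)·(-3·m + 3·n - 3)    [combine like terms]
= -24·m^2·n + 24·m·n^2 - 24·m·n - 12·m·n^2 + 12·n^3 - 12·n^2 - 12·m^3 + 12·m^2·n - 12·m^2 + 21·m^2 - 21·m·n + 21·m + 21·m·n - 21·n^2 + 21·n    [distributive law]
= -12·m^2·n + 12·m·n^2 - 24·m·n + 12·n^3 - 33·n^2 - 12·m^3 + 9·m^2 + 21·m + 21·n    [combine like terms]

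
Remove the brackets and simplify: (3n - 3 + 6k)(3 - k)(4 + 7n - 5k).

(3n - 3 + 6k)(3 - k)(4 + 7n - 5k)
= (9n - 3kn - 9 + 3k + 18k - 6k^2)(4 + 7n - 5k)    [distributive law]
= (9n - 3kn - 9 + 21k - 6k^2)(4 + 7n - 5k)    [combine like terms]
= 36n + 63n^2 - 45kn - 12kn - 21kn^2 + 15k^2n - 36 - 63n + 45k + 84k + 147kn - 105k^2 - 24k^2 - 42k^2n + 30k^3    [distributive law]
= -27n + 63n^2 + 90kn - 21kn^2 - 27k^2n - 36 + 129k - 129k^2 + 30k^3    [combine like terms]

-27n + 63n^2 + 90kn - 21kn^2 - 27k^2n - 36 + 129k - 129k^2 + 30k^3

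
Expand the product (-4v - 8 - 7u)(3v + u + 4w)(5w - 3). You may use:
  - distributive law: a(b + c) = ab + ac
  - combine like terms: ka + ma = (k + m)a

-60v^2w + 36v^2 - 125uvw + 75uv - 80vw^2 - 72vw + 72v + 44uw + 24u - 160w^2 + 96w - 35u^2w + 21u^2 - 140uw^2

(-4v - 8 - 7u)(3v + u + 4w)(5w - 3)
= (-12v^2 - 4uv - 16vw - 24v - 8u - 32w - 21uv - 7u^2 - 28uw)(5w - 3)    [distributive law]
= (-12v^2 - 25uv - 16vw - 24v - 8u - 32w - 7u^2 - 28uw)(5w - 3)    [combine like terms]
= -60v^2w + 36v^2 - 125uvw + 75uv - 80vw^2 + 48vw - 120vw + 72v - 40uw + 24u - 160w^2 + 96w - 35u^2w + 21u^2 - 140uw^2 + 84uw    [distributive law]
= -60v^2w + 36v^2 - 125uvw + 75uv - 80vw^2 - 72vw + 72v + 44uw + 24u - 160w^2 + 96w - 35u^2w + 21u^2 - 140uw^2    [combine like terms]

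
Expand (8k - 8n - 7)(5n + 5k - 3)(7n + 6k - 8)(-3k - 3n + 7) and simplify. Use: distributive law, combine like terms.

(8k - 8n - 7)(5n + 5k - 3)(7n + 6k - 8)(-3k - 3n + 7)
= (40kn + 40k^2 - 24k - 40n^2 - 40kn + 24n - 35n - 35k + 21)(7n + 6k - 8)(-3k - 3n + 7)    [distributive law]
= (40k^2 - 59k - 40n^2 - 11n + 21)(7n + 6k - 8)(-3k - 3n + 7)    [combine like terms]
= (280k^2n + 240k^3 - 320k^2 - 413kn - 354k^2 + 472k - 280n^3 - 240kn^2 + 320n^2 - 77n^2 - 66kn + 88n + 147n + 126k - 168)(-3k - 3n + 7)    [distributive law]
= (280k^2n + 240k^3 - 674k^2 - 479kn + 598k - 280n^3 - 240kn^2 + 243n^2 + 235n - 168)(-3k - 3n + 7)    [combine like terms]
= -840k^3n - 840k^2n^2 + 1960k^2n - 720k^4 - 720k^3n + 1680k^3 + 2022k^3 + 2022k^2n - 4718k^2 + 1437k^2n + 1437kn^2 - 3353kn - 1794k^2 - 1794kn + 4186k + 840kn^3 + 840n^4 - 1960n^3 + 720k^2n^2 + 720kn^3 - 1680kn^2 - 729kn^2 - 729n^3 + 1701n^2 - 705kn - 705n^2 + 1645n + 504k + 504n - 1176    [distributive law]
= -1560k^3n - 120k^2n^2 + 5419k^2n - 720k^4 + 3702k^3 - 6512k^2 - 972kn^2 - 5852kn + 4690k + 1560kn^3 + 840n^4 - 2689n^3 + 996n^2 + 2149n - 1176    [combine like terms]

-1560k^3n - 120k^2n^2 + 5419k^2n - 720k^4 + 3702k^3 - 6512k^2 - 972kn^2 - 5852kn + 4690k + 1560kn^3 + 840n^4 - 2689n^3 + 996n^2 + 2149n - 1176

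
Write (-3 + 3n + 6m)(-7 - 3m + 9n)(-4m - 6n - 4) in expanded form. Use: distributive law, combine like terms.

48m + 66n - 84 + 204m^2 + 210mn + 180n^2 - 72m^2n - 378mn^2 - 162n^3 + 72m^3

(-3 + 3n + 6m)(-7 - 3m + 9n)(-4m - 6n - 4)
= (21 + 9m - 27n - 21n - 9mn + 27n^2 - 42m - 18m^2 + 54mn)(-4m - 6n - 4)    [distributive law]
= (21 - 33m - 48n + 45mn + 27n^2 - 18m^2)(-4m - 6n - 4)    [combine like terms]
= -84m - 126n - 84 + 132m^2 + 198mn + 132m + 192mn + 288n^2 + 192n - 180m^2n - 270mn^2 - 180mn - 108mn^2 - 162n^3 - 108n^2 + 72m^3 + 108m^2n + 72m^2    [distributive law]
= 48m + 66n - 84 + 204m^2 + 210mn + 180n^2 - 72m^2n - 378mn^2 - 162n^3 + 72m^3    [combine like terms]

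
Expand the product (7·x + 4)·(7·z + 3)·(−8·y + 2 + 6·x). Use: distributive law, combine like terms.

(7·x + 4)·(7·z + 3)·(−8·y + 2 + 6·x)
= (49·x·z + 21·x + 28·z + 12)·(−8·y + 2 + 6·x)    [distributive law]
= −392·x·y·z + 98·x·z + 294·x^2·z − 168·x·y + 42·x + 126·x^2 − 224·y·z + 56·z + 168·x·z − 96·y + 24 + 72·x    [distributive law]
= −392·x·y·z + 266·x·z + 294·x^2·z − 168·x·y + 114·x + 126·x^2 − 224·y·z + 56·z − 96·y + 24    [combine like terms]

−392·x·y·z + 266·x·z + 294·x^2·z − 168·x·y + 114·x + 126·x^2 − 224·y·z + 56·z − 96·y + 24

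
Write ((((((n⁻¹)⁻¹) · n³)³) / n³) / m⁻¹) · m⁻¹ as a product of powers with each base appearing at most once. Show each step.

((((((n⁻¹)⁻¹) · n³)³) / n³) / m⁻¹) · m⁻¹
= ((((((n⁻¹)⁻¹)³) · ((n³)³)) / n³) / m⁻¹) · m⁻¹    [power of a product]
= (((((n⁻¹)⁻³) · ((n³)³)) / n³) / m⁻¹) · m⁻¹    [power of a power]
= ((((n³) · ((n³)³)) / n³) / m⁻¹) · m⁻¹    [power of a power]
= (((n³ · n⁹) / n³) / m⁻¹) · m⁻¹    [power of a power]
= ((n¹² / n³) / m⁻¹) · m⁻¹    [product of powers]
= (n⁹ / m⁻¹) · m⁻¹    [quotient of powers]
= n⁹    [quotient of powers]

n⁹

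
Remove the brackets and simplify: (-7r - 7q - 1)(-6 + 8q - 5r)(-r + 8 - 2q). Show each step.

233r^2 + 370r - 296qr - 49qr^2 + 98q^2r - 35r^3 + 260q - 516q^2 + 112q^3 + 48

(-7r - 7q - 1)(-6 + 8q - 5r)(-r + 8 - 2q)
= (42r - 56qr + 35r^2 + 42q - 56q^2 + 35qr + 6 - 8q + 5r)(-r + 8 - 2q)    [distributive law]
= (47r - 21qr + 35r^2 + 34q - 56q^2 + 6)(-r + 8 - 2q)    [combine like terms]
= -47r^2 + 376r - 94qr + 21qr^2 - 168qr + 42q^2r - 35r^3 + 280r^2 - 70qr^2 - 34qr + 272q - 68q^2 + 56q^2r - 448q^2 + 112q^3 - 6r + 48 - 12q    [distributive law]
= 233r^2 + 370r - 296qr - 49qr^2 + 98q^2r - 35r^3 + 260q - 516q^2 + 112q^3 + 48    [combine like terms]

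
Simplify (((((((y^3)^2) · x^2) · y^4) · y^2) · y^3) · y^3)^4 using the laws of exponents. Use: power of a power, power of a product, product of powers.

x^8y^72

(((((((y^3)^2) · x^2) · y^4) · y^2) · y^3) · y^3)^4
= (((((((y^3)^2) · x^2) · y^4) · y^2) · y^3)^4) · ((y^3)^4)    [power of a product]
= (((((((y^3)^2) · x^2) · y^4) · y^2)^4) · ((y^3)^4)) · ((y^3)^4)    [power of a product]
= (((((((y^3)^2) · x^2) · y^4)^4) · ((y^2)^4)) · ((y^3)^4)) · ((y^3)^4)    [power of a product]
= (((((((y^3)^2) · x^2)^4) · ((y^4)^4)) · ((y^2)^4)) · ((y^3)^4)) · ((y^3)^4)    [power of a product]
= (((((((y^3)^2)^4) · ((x^2)^4)) · ((y^4)^4)) · ((y^2)^4)) · ((y^3)^4)) · ((y^3)^4)    [power of a product]
= ((((((y^3)^8) · ((x^2)^4)) · ((y^4)^4)) · ((y^2)^4)) · ((y^3)^4)) · ((y^3)^4)    [power of a power]
= ((((y^24 · ((x^2)^4)) · ((y^4)^4)) · ((y^2)^4)) · ((y^3)^4)) · ((y^3)^4)    [power of a power]
= ((((y^24 · x^8) · ((y^4)^4)) · ((y^2)^4)) · ((y^3)^4)) · ((y^3)^4)    [power of a power]
= ((((y^24 · x^8) · y^16) · ((y^2)^4)) · ((y^3)^4)) · ((y^3)^4)    [power of a power]
= ((((y^24 · x^8) · y^16) · y^8) · ((y^3)^4)) · ((y^3)^4)    [power of a power]
= ((((y^24 · x^8) · y^16) · y^8) · y^12) · ((y^3)^4)    [power of a power]
= ((((y^24 · x^8) · y^16) · y^8) · y^12) · y^12    [power of a power]
= x^8y^72    [product of powers]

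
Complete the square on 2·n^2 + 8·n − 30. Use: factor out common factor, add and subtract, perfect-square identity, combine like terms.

2(n + 2)^2 − 38

2·n^2 + 8·n − 30
= 2(n^2 + 4·n) − 30    [factor out 2 from the n-terms]
= 2(n^2 + 4·n + 4 − 4) − 30    [add and subtract 4 inside the bracket]
= 2(n + 2)^2 − 8 − 30    [perfect-square identity]
= 2(n + 2)^2 − 38    [combine constants]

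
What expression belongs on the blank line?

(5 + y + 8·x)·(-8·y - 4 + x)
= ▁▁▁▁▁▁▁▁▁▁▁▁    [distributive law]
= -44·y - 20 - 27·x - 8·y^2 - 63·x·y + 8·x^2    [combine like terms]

By distributive law:

-40·y - 20 + 5·x - 8·y^2 - 4·y + x·y - 64·x·y - 32·x + 8·x^2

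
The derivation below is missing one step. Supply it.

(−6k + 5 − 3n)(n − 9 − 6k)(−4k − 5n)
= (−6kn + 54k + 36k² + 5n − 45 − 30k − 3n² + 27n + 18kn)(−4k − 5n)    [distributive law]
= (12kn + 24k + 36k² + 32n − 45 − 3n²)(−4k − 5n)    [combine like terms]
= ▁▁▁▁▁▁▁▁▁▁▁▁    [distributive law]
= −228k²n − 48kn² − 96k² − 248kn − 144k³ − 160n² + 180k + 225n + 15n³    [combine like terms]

Applying distributive law to the line above:

−48k²n − 60kn² − 96k² − 120kn − 144k³ − 180k²n − 128kn − 160n² + 180k + 225n + 12kn² + 15n³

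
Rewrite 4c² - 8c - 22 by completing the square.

4c² - 8c - 22
= 4(c² - 2c) - 22    [factor out 4 from the c-terms]
= 4(c² - 2c + 1 - 1) - 22    [add and subtract 1 inside the bracket]
= 4(c - 1)² - 4 - 22    [perfect-square identity]
= 4(c - 1)² - 26    [combine constants]

4(c - 1)² - 26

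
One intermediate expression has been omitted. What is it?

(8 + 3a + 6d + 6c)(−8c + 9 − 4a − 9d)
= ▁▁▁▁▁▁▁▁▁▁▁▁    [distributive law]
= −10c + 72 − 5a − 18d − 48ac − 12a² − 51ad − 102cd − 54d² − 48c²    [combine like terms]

After distributive law, the bracketed line is:

−64c + 72 − 32a − 72d − 24ac + 27a − 12a² − 27ad − 48cd + 54d − 24ad − 54d² − 48c² + 54c − 24ac − 54cd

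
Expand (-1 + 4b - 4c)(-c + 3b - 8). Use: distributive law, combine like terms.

(-1 + 4b - 4c)(-c + 3b - 8)
= c - 3b + 8 - 4bc + 12b^2 - 32b + 4c^2 - 12bc + 32c    [distributive law]
= 33c - 35b + 8 - 16bc + 12b^2 + 4c^2    [combine like terms]

33c - 35b + 8 - 16bc + 12b^2 + 4c^2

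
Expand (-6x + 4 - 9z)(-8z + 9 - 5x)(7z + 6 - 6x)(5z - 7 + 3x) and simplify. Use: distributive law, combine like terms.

2607xz^3 + 980xz^2 - 1083x^2z^2 - 9604xz + 7710x^2z - 1944x^3z + 5268x - 6348x^2 + 3132x^3 - 540x^4 - 5323z^3 + 383z^2 + 4062z - 1512 + 2520z^4

(-6x + 4 - 9z)(-8z + 9 - 5x)(7z + 6 - 6x)(5z - 7 + 3x)
= (48xz - 54x + 30x^2 - 32z + 36 - 20x + 72z^2 - 81z + 45xz)(7z + 6 - 6x)(5z - 7 + 3x)    [distributive law]
= (93xz - 74x + 30x^2 - 113z + 36 + 72z^2)(7z + 6 - 6x)(5z - 7 + 3x)    [combine like terms]
= (651xz^2 + 558xz - 558x^2z - 518xz - 444x + 444x^2 + 210x^2z + 180x^2 - 180x^3 - 791z^2 - 678z + 678xz + 252z + 216 - 216x + 504z^3 + 432z^2 - 432xz^2)(5z - 7 + 3x)    [distributive law]
= (219xz^2 + 718xz - 348x^2z - 660x + 624x^2 - 180x^3 - 359z^2 - 426z + 216 + 504z^3)(5z - 7 + 3x)    [combine like terms]
= 1095xz^3 - 1533xz^2 + 657x^2z^2 + 3590xz^2 - 5026xz + 2154x^2z - 1740x^2z^2 + 2436x^2z - 1044x^3z - 3300xz + 4620x - 1980x^2 + 3120x^2z - 4368x^2 + 1872x^3 - 900x^3z + 1260x^3 - 540x^4 - 1795z^3 + 2513z^2 - 1077xz^2 - 2130z^2 + 2982z - 1278xz + 1080z - 1512 + 648x + 2520z^4 - 3528z^3 + 1512xz^3    [distributive law]
= 2607xz^3 + 980xz^2 - 1083x^2z^2 - 9604xz + 7710x^2z - 1944x^3z + 5268x - 6348x^2 + 3132x^3 - 540x^4 - 5323z^3 + 383z^2 + 4062z - 1512 + 2520z^4    [combine like terms]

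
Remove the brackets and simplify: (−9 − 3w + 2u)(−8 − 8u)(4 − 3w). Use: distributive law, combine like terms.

(−9 − 3w + 2u)(−8 − 8u)(4 − 3w)
= (72 + 72u + 24w + 24uw − 16u − 16u^2)(4 − 3w)    [distributive law]
= (72 + 56u + 24w + 24uw − 16u^2)(4 − 3w)    [combine like terms]
= 288 − 216w + 224u − 168uw + 96w − 72w^2 + 96uw − 72uw^2 − 64u^2 + 48u^2w    [distributive law]
= 288 − 120w + 224u − 72uw − 72w^2 − 72uw^2 − 64u^2 + 48u^2w    [combine like terms]

288 − 120w + 224u − 72uw − 72w^2 − 72uw^2 − 64u^2 + 48u^2w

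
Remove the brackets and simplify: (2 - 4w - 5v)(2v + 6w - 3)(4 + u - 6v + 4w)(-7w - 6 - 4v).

(2 - 4w - 5v)(2v + 6w - 3)(4 + u - 6v + 4w)(-7w - 6 - 4v)
= (4v + 12w - 6 - 8vw - 24w² + 12w - 10v² - 30vw + 15v)(4 + u - 6v + 4w)(-7w - 6 - 4v)    [distributive law]
= (19v + 24w - 6 - 38vw - 24w² - 10v²)(4 + u - 6v + 4w)(-7w - 6 - 4v)    [combine like terms]
= (76v + 19uv - 114v² + 76vw + 96w + 24uw - 144vw + 96w² - 24 - 6u + 36v - 24w - 152vw - 38uvw + 228v²w - 152vw² - 96w² - 24uw² + 144vw² - 96w³ - 40v² - 10uv² + 60v³ - 40v²w)(-7w - 6 - 4v)    [distributive law]
= (112v + 19uv - 154v² - 220vw + 72w + 24uw - 24 - 6u - 38uvw + 188v²w - 8vw² - 24uw² - 96w³ - 10uv² + 60v³)(-7w - 6 - 4v)    [combine like terms]
= -784vw - 672v - 448v² - 133uvw - 114uv - 76uv² + 1078v²w + 924v² + 616v³ + 1540vw² + 1320vw + 880v²w - 504w² - 432w - 288vw - 168uw² - 144uw - 96uvw + 168w + 144 + 96v + 42uw + 36u + 24uv + 266uvw² + 228uvw + 152uv²w - 1316v²w² - 1128v²w - 752v³w + 56vw³ + 48vw² + 32v²w² + 168uw³ + 144uw² + 96uvw² + 672w⁴ + 576w³ + 384vw³ + 70uv²w + 60uv² + 40uv³ - 420v³w - 360v³ - 240v⁴    [distributive law]
= 248vw - 576v + 476v² - uvw - 90uv - 16uv² + 830v²w + 256v³ + 1588vw² - 504w² - 264w - 24uw² - 102uw + 144 + 36u + 362uvw² + 222uv²w - 1284v²w² - 1172v³w + 440vw³ + 168uw³ + 672w⁴ + 576w³ + 40uv³ - 240v⁴    [combine like terms]

248vw - 576v + 476v² - uvw - 90uv - 16uv² + 830v²w + 256v³ + 1588vw² - 504w² - 264w - 24uw² - 102uw + 144 + 36u + 362uvw² + 222uv²w - 1284v²w² - 1172v³w + 440vw³ + 168uw³ + 672w⁴ + 576w³ + 40uv³ - 240v⁴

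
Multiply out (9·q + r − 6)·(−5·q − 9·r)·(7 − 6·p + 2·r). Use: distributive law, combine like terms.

(9·q + r − 6)·(−5·q − 9·r)·(7 − 6·p + 2·r)
= (−45·q^2 − 81·q·r − 5·q·r − 9·r^2 + 30·q + 54·r)·(7 − 6·p + 2·r)    [distributive law]
= (−45·q^2 − 86·q·r − 9·r^2 + 30·q + 54·r)·(7 − 6·p + 2·r)    [combine like terms]
= −315·q^2 + 270·p·q^2 − 90·q^2·r − 602·q·r + 516·p·q·r − 172·q·r^2 − 63·r^2 + 54·p·r^2 − 18·r^3 + 210·q − 180·p·q + 60·q·r + 378·r − 324·p·r + 108·r^2    [distributive law]
= −315·q^2 + 270·p·q^2 − 90·q^2·r − 542·q·r + 516·p·q·r − 172·q·r^2 + 45·r^2 + 54·p·r^2 − 18·r^3 + 210·q − 180·p·q + 378·r − 324·p·r    [combine like terms]

−315·q^2 + 270·p·q^2 − 90·q^2·r − 542·q·r + 516·p·q·r − 172·q·r^2 + 45·r^2 + 54·p·r^2 − 18·r^3 + 210·q − 180·p·q + 378·r − 324·p·r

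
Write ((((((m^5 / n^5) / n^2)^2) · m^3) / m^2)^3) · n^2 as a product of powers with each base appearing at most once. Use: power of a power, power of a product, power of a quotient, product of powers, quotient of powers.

m^33·n^(-40)

((((((m^5 / n^5) / n^2)^2) · m^3) / m^2)^3) · n^2
= ((((((m^5 / n^5) / n^2)^2) · m^3)^3) / ((m^2)^3)) · n^2    [power of a quotient]
= ((((((m^5 / n^5) / n^2)^2)^3) · ((m^3)^3)) / ((m^2)^3)) · n^2    [power of a product]
= (((((m^5 / n^5) / n^2)^6) · ((m^3)^3)) / ((m^2)^3)) · n^2    [power of a power]
= (((((m^5 / n^5)^6) / ((n^2)^6)) · ((m^3)^3)) / ((m^2)^3)) · n^2    [power of a quotient]
= ((((((m^5)^6) / ((n^5)^6)) / ((n^2)^6)) · ((m^3)^3)) / ((m^2)^3)) · n^2    [power of a quotient]
= ((((m^30 / ((n^5)^6)) / ((n^2)^6)) · ((m^3)^3)) / ((m^2)^3)) · n^2    [power of a power]
= ((((m^30 / n^30) / ((n^2)^6)) · ((m^3)^3)) / ((m^2)^3)) · n^2    [power of a power]
= ((((m^30 / n^30) / n^12) · ((m^3)^3)) / ((m^2)^3)) · n^2    [power of a power]
= ((((m^30 / n^30) / n^12) · m^9) / ((m^2)^3)) · n^2    [power of a power]
= ((((m^30 / n^30) / n^12) · m^9) / m^6) · n^2    [power of a power]
= m^33·n^(-40)    [quotient of powers; product of powers]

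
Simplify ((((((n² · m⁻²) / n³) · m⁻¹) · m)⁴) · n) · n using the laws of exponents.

((((((n² · m⁻²) / n³) · m⁻¹) · m)⁴) · n) · n
= ((((((n² · m⁻²) / n³) · m⁻¹)⁴) · (m⁴)) · n) · n    [power of a product]
= ((((((n² · m⁻²) / n³)⁴) · ((m⁻¹)⁴)) · (m⁴)) · n) · n    [power of a product]
= ((((((n² · m⁻²)⁴) / ((n³)⁴)) · ((m⁻¹)⁴)) · (m⁴)) · n) · n    [power of a quotient]
= (((((((n²)⁴) · ((m⁻²)⁴)) / ((n³)⁴)) · ((m⁻¹)⁴)) · (m⁴)) · n) · n    [power of a product]
= (((((n⁸ · ((m⁻²)⁴)) / ((n³)⁴)) · ((m⁻¹)⁴)) · (m⁴)) · n) · n    [power of a power]
= (((((n⁸ · m⁻⁸) / ((n³)⁴)) · ((m⁻¹)⁴)) · (m⁴)) · n) · n    [power of a power]
= (((((n⁸ · m⁻⁸) / n¹²) · ((m⁻¹)⁴)) · (m⁴)) · n) · n    [power of a power]
= (((((n⁸ · m⁻⁸) / n¹²) · m⁻⁴) · (m⁴)) · n) · n    [power of a power]
= m⁻⁸n⁻²    [quotient of powers; product of powers]

m⁻⁸n⁻²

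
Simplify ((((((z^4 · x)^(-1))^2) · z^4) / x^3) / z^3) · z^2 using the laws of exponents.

x^(-5)z^(-5)

((((((z^4 · x)^(-1))^2) · z^4) / x^3) / z^3) · z^2
= (((((z^4 · x)^(-2)) · z^4) / x^3) / z^3) · z^2    [power of a power]
= ((((((z^4)^(-2)) · (x^(-2))) · z^4) / x^3) / z^3) · z^2    [power of a product]
= ((((z^(-8) · (x^(-2))) · z^4) / x^3) / z^3) · z^2    [power of a power]
= x^(-5)z^(-5)    [quotient of powers; product of powers]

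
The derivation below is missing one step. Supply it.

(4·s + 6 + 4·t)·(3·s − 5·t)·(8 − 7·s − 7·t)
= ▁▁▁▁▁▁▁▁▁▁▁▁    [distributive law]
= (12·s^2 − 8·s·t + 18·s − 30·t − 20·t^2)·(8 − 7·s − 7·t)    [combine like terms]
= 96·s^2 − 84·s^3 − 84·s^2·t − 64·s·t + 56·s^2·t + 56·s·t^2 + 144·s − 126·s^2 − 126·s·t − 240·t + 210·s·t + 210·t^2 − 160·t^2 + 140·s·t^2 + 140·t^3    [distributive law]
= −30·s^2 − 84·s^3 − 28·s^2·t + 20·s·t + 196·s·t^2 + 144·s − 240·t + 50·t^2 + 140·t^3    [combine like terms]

Applying distributive law to the line above:

(12·s^2 − 20·s·t + 18·s − 30·t + 12·s·t − 20·t^2)·(8 − 7·s − 7·t)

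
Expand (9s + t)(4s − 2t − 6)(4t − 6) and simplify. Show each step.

(9s + t)(4s − 2t − 6)(4t − 6)
= (36s^2 − 18st − 54s + 4st − 2t^2 − 6t)(4t − 6)    [distributive law]
= (36s^2 − 14st − 54s − 2t^2 − 6t)(4t − 6)    [combine like terms]
= 144s^2t − 216s^2 − 56st^2 + 84st − 216st + 324s − 8t^3 + 12t^2 − 24t^2 + 36t    [distributive law]
= 144s^2t − 216s^2 − 56st^2 − 132st + 324s − 8t^3 − 12t^2 + 36t    [combine like terms]

144s^2t − 216s^2 − 56st^2 − 132st + 324s − 8t^3 − 12t^2 + 36t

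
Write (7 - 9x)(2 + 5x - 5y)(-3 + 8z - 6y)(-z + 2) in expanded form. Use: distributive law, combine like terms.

266z - 84 - 112z² - 581yz + 42y + 323xz - 102x - 136xz² + 957xyz - 474xy + 280yz² - 210y²z + 420y² - 855x²z + 270x² + 360x²z² - 270x²yz + 540x²y - 360xyz² + 270xy²z - 540xy²

(7 - 9x)(2 + 5x - 5y)(-3 + 8z - 6y)(-z + 2)
= (14 + 35x - 35y - 18x - 45x² + 45xy)(-3 + 8z - 6y)(-z + 2)    [distributive law]
= (14 + 17x - 35y - 45x² + 45xy)(-3 + 8z - 6y)(-z + 2)    [combine like terms]
= (-42 + 112z - 84y - 51x + 136xz - 102xy + 105y - 280yz + 210y² + 135x² - 360x²z + 270x²y - 135xy + 360xyz - 270xy²)(-z + 2)    [distributive law]
= (-42 + 112z + 21y - 51x + 136xz - 237xy - 280yz + 210y² + 135x² - 360x²z + 270x²y + 360xyz - 270xy²)(-z + 2)    [combine like terms]
= 42z - 84 - 112z² + 224z - 21yz + 42y + 51xz - 102x - 136xz² + 272xz + 237xyz - 474xy + 280yz² - 560yz - 210y²z + 420y² - 135x²z + 270x² + 360x²z² - 720x²z - 270x²yz + 540x²y - 360xyz² + 720xyz + 270xy²z - 540xy²    [distributive law]
= 266z - 84 - 112z² - 581yz + 42y + 323xz - 102x - 136xz² + 957xyz - 474xy + 280yz² - 210y²z + 420y² - 855x²z + 270x² + 360x²z² - 270x²yz + 540x²y - 360xyz² + 270xy²z - 540xy²    [combine like terms]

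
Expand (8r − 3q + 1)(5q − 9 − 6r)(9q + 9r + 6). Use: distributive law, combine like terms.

387q²r + 90qr² − 66qr − 990r² − 549r − 432r³ − 135q³ + 198q² + 111q − 54

(8r − 3q + 1)(5q − 9 − 6r)(9q + 9r + 6)
= (40qr − 72r − 48r² − 15q² + 27q + 18qr + 5q − 9 − 6r)(9q + 9r + 6)    [distributive law]
= (58qr − 78r − 48r² − 15q² + 32q − 9)(9q + 9r + 6)    [combine like terms]
= 522q²r + 522qr² + 348qr − 702qr − 702r² − 468r − 432qr² − 432r³ − 288r² − 135q³ − 135q²r − 90q² + 288q² + 288qr + 192q − 81q − 81r − 54    [distributive law]
= 387q²r + 90qr² − 66qr − 990r² − 549r − 432r³ − 135q³ + 198q² + 111q − 54    [combine like terms]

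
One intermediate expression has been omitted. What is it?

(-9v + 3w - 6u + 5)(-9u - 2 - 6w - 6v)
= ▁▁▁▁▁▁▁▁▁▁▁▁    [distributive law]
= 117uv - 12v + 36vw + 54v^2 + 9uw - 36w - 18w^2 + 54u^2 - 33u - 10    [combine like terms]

By distributive law:

81uv + 18v + 54vw + 54v^2 - 27uw - 6w - 18w^2 - 18vw + 54u^2 + 12u + 36uw + 36uv - 45u - 10 - 30w - 30v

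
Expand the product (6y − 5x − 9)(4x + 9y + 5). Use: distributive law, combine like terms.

(6y − 5x − 9)(4x + 9y + 5)
= 24xy + 54y² + 30y − 20x² − 45xy − 25x − 36x − 81y − 45    [distributive law]
= −21xy + 54y² − 51y − 20x² − 61x − 45    [combine like terms]

−21xy + 54y² − 51y − 20x² − 61x − 45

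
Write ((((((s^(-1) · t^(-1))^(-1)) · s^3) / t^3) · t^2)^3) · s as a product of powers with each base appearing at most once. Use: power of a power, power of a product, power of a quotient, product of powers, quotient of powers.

s^13

((((((s^(-1) · t^(-1))^(-1)) · s^3) / t^3) · t^2)^3) · s
= ((((((s^(-1) · t^(-1))^(-1)) · s^3) / t^3)^3) · ((t^2)^3)) · s    [power of a product]
= ((((((s^(-1) · t^(-1))^(-1)) · s^3)^3) / ((t^3)^3)) · ((t^2)^3)) · s    [power of a quotient]
= ((((((s^(-1) · t^(-1))^(-1))^3) · ((s^3)^3)) / ((t^3)^3)) · ((t^2)^3)) · s    [power of a product]
= (((((s^(-1) · t^(-1))^(-3)) · ((s^3)^3)) / ((t^3)^3)) · ((t^2)^3)) · s    [power of a power]
= ((((((s^(-1))^(-3)) · ((t^(-1))^(-3))) · ((s^3)^3)) / ((t^3)^3)) · ((t^2)^3)) · s    [power of a product]
= ((((s^3 · ((t^(-1))^(-3))) · ((s^3)^3)) / ((t^3)^3)) · ((t^2)^3)) · s    [power of a power]
= ((((s^3 · t^3) · ((s^3)^3)) / ((t^3)^3)) · ((t^2)^3)) · s    [power of a power]
= ((((s^3 · t^3) · s^9) / ((t^3)^3)) · ((t^2)^3)) · s    [power of a power]
= ((((s^3 · t^3) · s^9) / t^9) · ((t^2)^3)) · s    [power of a power]
= ((((s^3 · t^3) · s^9) / t^9) · t^6) · s    [power of a power]
= s^13    [quotient of powers; product of powers]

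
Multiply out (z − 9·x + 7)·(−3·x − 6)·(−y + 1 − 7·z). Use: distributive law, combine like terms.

3·x·y·z − 234·x·z + 21·x·z² + 6·y·z + 288·z + 42·z² − 27·x²·y + 27·x² − 189·x²·z − 33·x·y + 33·x + 42·y − 42

(z − 9·x + 7)·(−3·x − 6)·(−y + 1 − 7·z)
= (−3·x·z − 6·z + 27·x² + 54·x − 21·x − 42)·(−y + 1 − 7·z)    [distributive law]
= (−3·x·z − 6·z + 27·x² + 33·x − 42)·(−y + 1 − 7·z)    [combine like terms]
= 3·x·y·z − 3·x·z + 21·x·z² + 6·y·z − 6·z + 42·z² − 27·x²·y + 27·x² − 189·x²·z − 33·x·y + 33·x − 231·x·z + 42·y − 42 + 294·z    [distributive law]
= 3·x·y·z − 234·x·z + 21·x·z² + 6·y·z + 288·z + 42·z² − 27·x²·y + 27·x² − 189·x²·z − 33·x·y + 33·x + 42·y − 42    [combine like terms]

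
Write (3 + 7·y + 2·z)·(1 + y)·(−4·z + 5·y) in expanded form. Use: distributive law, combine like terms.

(3 + 7·y + 2·z)·(1 + y)·(−4·z + 5·y)
= (3 + 3·y + 7·y + 7·y^2 + 2·z + 2·y·z)·(−4·z + 5·y)    [distributive law]
= (3 + 10·y + 7·y^2 + 2·z + 2·y·z)·(−4·z + 5·y)    [combine like terms]
= −12·z + 15·y − 40·y·z + 50·y^2 − 28·y^2·z + 35·y^3 − 8·z^2 + 10·y·z − 8·y·z^2 + 10·y^2·z    [distributive law]
= −12·z + 15·y − 30·y·z + 50·y^2 − 18·y^2·z + 35·y^3 − 8·z^2 − 8·y·z^2    [combine like terms]

−12·z + 15·y − 30·y·z + 50·y^2 − 18·y^2·z + 35·y^3 − 8·z^2 − 8·y·z^2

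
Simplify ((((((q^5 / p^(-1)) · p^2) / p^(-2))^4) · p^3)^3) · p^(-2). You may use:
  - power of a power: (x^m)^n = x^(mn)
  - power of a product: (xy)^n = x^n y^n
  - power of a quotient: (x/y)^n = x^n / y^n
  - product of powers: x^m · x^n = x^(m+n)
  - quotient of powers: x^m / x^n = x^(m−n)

p^67q^60

((((((q^5 / p^(-1)) · p^2) / p^(-2))^4) · p^3)^3) · p^(-2)
= ((((((q^5 / p^(-1)) · p^2) / p^(-2))^4)^3) · ((p^3)^3)) · p^(-2)    [power of a product]
= (((((q^5 / p^(-1)) · p^2) / p^(-2))^12) · ((p^3)^3)) · p^(-2)    [power of a power]
= (((((q^5 / p^(-1)) · p^2)^12) / ((p^(-2))^12)) · ((p^3)^3)) · p^(-2)    [power of a quotient]
= (((((q^5 / p^(-1))^12) · ((p^2)^12)) / ((p^(-2))^12)) · ((p^3)^3)) · p^(-2)    [power of a product]
= ((((((q^5)^12) / ((p^(-1))^12)) · ((p^2)^12)) / ((p^(-2))^12)) · ((p^3)^3)) · p^(-2)    [power of a quotient]
= ((((q^60 / ((p^(-1))^12)) · ((p^2)^12)) / ((p^(-2))^12)) · ((p^3)^3)) · p^(-2)    [power of a power]
= ((((q^60 / p^(-12)) · ((p^2)^12)) / ((p^(-2))^12)) · ((p^3)^3)) · p^(-2)    [power of a power]
= ((((q^60 / p^(-12)) · p^24) / ((p^(-2))^12)) · ((p^3)^3)) · p^(-2)    [power of a power]
= ((((q^60 / p^(-12)) · p^24) / p^(-24)) · ((p^3)^3)) · p^(-2)    [power of a power]
= ((((q^60 / p^(-12)) · p^24) / p^(-24)) · p^9) · p^(-2)    [power of a power]
= p^67q^60    [quotient of powers; product of powers]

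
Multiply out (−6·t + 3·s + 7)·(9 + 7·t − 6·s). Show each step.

−5·t − 42·t^2 + 57·s·t − 15·s − 18·s^2 + 63

(−6·t + 3·s + 7)·(9 + 7·t − 6·s)
= −54·t − 42·t^2 + 36·s·t + 27·s + 21·s·t − 18·s^2 + 63 + 49·t − 42·s    [distributive law]
= −5·t − 42·t^2 + 57·s·t − 15·s − 18·s^2 + 63    [combine like terms]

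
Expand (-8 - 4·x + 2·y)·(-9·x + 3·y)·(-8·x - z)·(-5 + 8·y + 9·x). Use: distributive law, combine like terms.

2880·x^2 - 4080·x^2·y - 3744·x^3 + 360·x·z - 510·x·y·z - 468·x^2·z - 960·x·y + 1776·x·y^2 - 120·y·z + 222·y^2·z - 144·x^3·y - 2592·x^4 - 18·x^2·y·z - 324·x^3·z + 1488·x^2·y^2 + 186·x·y^2·z - 384·x·y^3 - 48·y^3·z

(-8 - 4·x + 2·y)·(-9·x + 3·y)·(-8·x - z)·(-5 + 8·y + 9·x)
= (72·x - 24·y + 36·x^2 - 12·x·y - 18·x·y + 6·y^2)·(-8·x - z)·(-5 + 8·y + 9·x)    [distributive law]
= (72·x - 24·y + 36·x^2 - 30·x·y + 6·y^2)·(-8·x - z)·(-5 + 8·y + 9·x)    [combine like terms]
= (-576·x^2 - 72·x·z + 192·x·y + 24·y·z - 288·x^3 - 36·x^2·z + 240·x^2·y + 30·x·y·z - 48·x·y^2 - 6·y^2·z)·(-5 + 8·y + 9·x)    [distributive law]
= 2880·x^2 - 4608·x^2·y - 5184·x^3 + 360·x·z - 576·x·y·z - 648·x^2·z - 960·x·y + 1536·x·y^2 + 1728·x^2·y - 120·y·z + 192·y^2·z + 216·x·y·z + 1440·x^3 - 2304·x^3·y - 2592·x^4 + 180·x^2·z - 288·x^2·y·z - 324·x^3·z - 1200·x^2·y + 1920·x^2·y^2 + 2160·x^3·y - 150·x·y·z + 240·x·y^2·z + 270·x^2·y·z + 240·x·y^2 - 384·x·y^3 - 432·x^2·y^2 + 30·y^2·z - 48·y^3·z - 54·x·y^2·z    [distributive law]
= 2880·x^2 - 4080·x^2·y - 3744·x^3 + 360·x·z - 510·x·y·z - 468·x^2·z - 960·x·y + 1776·x·y^2 - 120·y·z + 222·y^2·z - 144·x^3·y - 2592·x^4 - 18·x^2·y·z - 324·x^3·z + 1488·x^2·y^2 + 186·x·y^2·z - 384·x·y^3 - 48·y^3·z    [combine like terms]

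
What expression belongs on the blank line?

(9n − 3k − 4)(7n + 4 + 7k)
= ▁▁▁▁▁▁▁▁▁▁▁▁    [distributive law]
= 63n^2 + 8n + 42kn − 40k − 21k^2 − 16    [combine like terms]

Applying distributive law to the line above:

63n^2 + 36n + 63kn − 21kn − 12k − 21k^2 − 28n − 16 − 28k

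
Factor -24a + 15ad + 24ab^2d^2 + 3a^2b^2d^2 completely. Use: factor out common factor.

-24a + 15ad + 24ab^2d^2 + 3a^2b^2d^2
= 3(-8a + 5ad + 8ab^2d^2 + a^2b^2d^2)    [factor out 3]
= 3a(-8 + 5d + 8b^2d^2 + ab^2d^2)    [factor out a]

3a(-8 + 5d + 8b^2d^2 + ab^2d^2)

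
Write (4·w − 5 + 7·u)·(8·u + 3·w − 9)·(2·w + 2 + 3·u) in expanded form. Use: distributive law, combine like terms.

142·u·w^2 − 253·u·w + 271·u^2·w + 24·w^3 − 78·w^2 − 12·w − 71·u − 197·u^2 + 90 + 168·u^3

(4·w − 5 + 7·u)·(8·u + 3·w − 9)·(2·w + 2 + 3·u)
= (32·u·w + 12·w^2 − 36·w − 40·u − 15·w + 45 + 56·u^2 + 21·u·w − 63·u)·(2·w + 2 + 3·u)    [distributive law]
= (53·u·w + 12·w^2 − 51·w − 103·u + 45 + 56·u^2)·(2·w + 2 + 3·u)    [combine like terms]
= 106·u·w^2 + 106·u·w + 159·u^2·w + 24·w^3 + 24·w^2 + 36·u·w^2 − 102·w^2 − 102·w − 153·u·w − 206·u·w − 206·u − 309·u^2 + 90·w + 90 + 135·u + 112·u^2·w + 112·u^2 + 168·u^3    [distributive law]
= 142·u·w^2 − 253·u·w + 271·u^2·w + 24·w^3 − 78·w^2 − 12·w − 71·u − 197·u^2 + 90 + 168·u^3    [combine like terms]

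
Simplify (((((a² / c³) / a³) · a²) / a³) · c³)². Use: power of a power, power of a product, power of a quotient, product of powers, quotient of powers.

a⁻⁴

(((((a² / c³) / a³) · a²) / a³) · c³)²
= (((((a² / c³) / a³) · a²) / a³)²) · ((c³)²)    [power of a product]
= (((((a² / c³) / a³) · a²)²) / ((a³)²)) · ((c³)²)    [power of a quotient]
= (((((a² / c³) / a³)²) · ((a²)²)) / ((a³)²)) · ((c³)²)    [power of a product]
= (((((a² / c³)²) / ((a³)²)) · ((a²)²)) / ((a³)²)) · ((c³)²)    [power of a quotient]
= ((((((a²)²) / ((c³)²)) / ((a³)²)) · ((a²)²)) / ((a³)²)) · ((c³)²)    [power of a quotient]
= ((((a⁴ / ((c³)²)) / ((a³)²)) · ((a²)²)) / ((a³)²)) · ((c³)²)    [power of a power]
= ((((a⁴ / c⁶) / ((a³)²)) · ((a²)²)) / ((a³)²)) · ((c³)²)    [power of a power]
= ((((a⁴ / c⁶) / a⁶) · ((a²)²)) / ((a³)²)) · ((c³)²)    [power of a power]
= ((((a⁴ / c⁶) / a⁶) · a⁴) / ((a³)²)) · ((c³)²)    [power of a power]
= ((((a⁴ / c⁶) / a⁶) · a⁴) / a⁶) · ((c³)²)    [power of a power]
= ((((a⁴ / c⁶) / a⁶) · a⁴) / a⁶) · c⁶    [power of a power]
= a⁻⁴    [quotient of powers; product of powers]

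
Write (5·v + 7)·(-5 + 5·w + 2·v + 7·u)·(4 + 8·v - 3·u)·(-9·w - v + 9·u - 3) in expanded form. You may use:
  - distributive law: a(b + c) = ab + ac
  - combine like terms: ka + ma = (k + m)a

1636·v·w + 468·v² - 4912·u·v + 1112·v - 548·v²·w - 192·v³ - 1747·u·v² - 1335·u·v·w + 5547·u²·v - 3420·v·w² - 1800·v²·w² - 920·v³·w - 375·u·v²·w + 675·u·v·w² + 270·u²·v·w - 80·v⁴ + 470·u·v³ + 2355·u²·v² - 945·u³·v + 840·w - 2163·u + 420 - 1134·u·w + 3150·u² - 1260·w² + 945·u·w² + 378·u²·w - 1323·u³

(5·v + 7)·(-5 + 5·w + 2·v + 7·u)·(4 + 8·v - 3·u)·(-9·w - v + 9·u - 3)
= (-25·v + 25·v·w + 10·v² + 35·u·v - 35 + 35·w + 14·v + 49·u)·(4 + 8·v - 3·u)·(-9·w - v + 9·u - 3)    [distributive law]
= (-11·v + 25·v·w + 10·v² + 35·u·v - 35 + 35·w + 49·u)·(4 + 8·v - 3·u)·(-9·w - v + 9·u - 3)    [combine like terms]
= (-44·v - 88·v² + 33·u·v + 100·v·w + 200·v²·w - 75·u·v·w + 40·v² + 80·v³ - 30·u·v² + 140·u·v + 280·u·v² - 105·u²·v - 140 - 280·v + 105·u + 140·w + 280·v·w - 105·u·w + 196·u + 392·u·v - 147·u²)·(-9·w - v + 9·u - 3)    [distributive law]
= (-324·v - 48·v² + 565·u·v + 380·v·w + 200·v²·w - 75·u·v·w + 80·v³ + 250·u·v² - 105·u²·v - 140 + 301·u + 140·w - 105·u·w - 147·u²)·(-9·w - v + 9·u - 3)    [combine like terms]
= 2916·v·w + 324·v² - 2916·u·v + 972·v + 432·v²·w + 48·v³ - 432·u·v² + 144·v² - 5085·u·v·w - 565·u·v² + 5085·u²·v - 1695·u·v - 3420·v·w² - 380·v²·w + 3420·u·v·w - 1140·v·w - 1800·v²·w² - 200·v³·w + 1800·u·v²·w - 600·v²·w + 675·u·v·w² + 75·u·v²·w - 675·u²·v·w + 225·u·v·w - 720·v³·w - 80·v⁴ + 720·u·v³ - 240·v³ - 2250·u·v²·w - 250·u·v³ + 2250·u²·v² - 750·u·v² + 945·u²·v·w + 105·u²·v² - 945·u³·v + 315·u²·v + 1260·w + 140·v - 1260·u + 420 - 2709·u·w - 301·u·v + 2709·u² - 903·u - 1260·w² - 140·v·w + 1260·u·w - 420·w + 945·u·w² + 105·u·v·w - 945·u²·w + 315·u·w + 1323·u²·w + 147·u²·v - 1323·u³ + 441·u²    [distributive law]
= 1636·v·w + 468·v² - 4912·u·v + 1112·v - 548·v²·w - 192·v³ - 1747·u·v² - 1335·u·v·w + 5547·u²·v - 3420·v·w² - 1800·v²·w² - 920·v³·w - 375·u·v²·w + 675·u·v·w² + 270·u²·v·w - 80·v⁴ + 470·u·v³ + 2355·u²·v² - 945·u³·v + 840·w - 2163·u + 420 - 1134·u·w + 3150·u² - 1260·w² + 945·u·w² + 378·u²·w - 1323·u³    [combine like terms]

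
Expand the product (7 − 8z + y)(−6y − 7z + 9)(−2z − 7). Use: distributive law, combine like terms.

(7 − 8z + y)(−6y − 7z + 9)(−2z − 7)
= (−42y − 49z + 63 + 48yz + 56z^2 − 72z − 6y^2 − 7yz + 9y)(−2z − 7)    [distributive law]
= (−33y − 121z + 63 + 41yz + 56z^2 − 6y^2)(−2z − 7)    [combine like terms]
= 66yz + 231y + 242z^2 + 847z − 126z − 441 − 82yz^2 − 287yz − 112z^3 − 392z^2 + 12y^2z + 42y^2    [distributive law]
= −221yz + 231y − 150z^2 + 721z − 441 − 82yz^2 − 112z^3 + 12y^2z + 42y^2    [combine like terms]

−221yz + 231y − 150z^2 + 721z − 441 − 82yz^2 − 112z^3 + 12y^2z + 42y^2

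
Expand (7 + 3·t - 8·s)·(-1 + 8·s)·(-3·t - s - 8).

45·t - 505·s + 56 - 381·s·t + 448·s^2 + 9·t^2 - 72·s·t^2 + 168·s^2·t + 64·s^3

(7 + 3·t - 8·s)·(-1 + 8·s)·(-3·t - s - 8)
= (-7 + 56·s - 3·t + 24·s·t + 8·s - 64·s^2)·(-3·t - s - 8)    [distributive law]
= (-7 + 64·s - 3·t + 24·s·t - 64·s^2)·(-3·t - s - 8)    [combine like terms]
= 21·t + 7·s + 56 - 192·s·t - 64·s^2 - 512·s + 9·t^2 + 3·s·t + 24·t - 72·s·t^2 - 24·s^2·t - 192·s·t + 192·s^2·t + 64·s^3 + 512·s^2    [distributive law]
= 45·t - 505·s + 56 - 381·s·t + 448·s^2 + 9·t^2 - 72·s·t^2 + 168·s^2·t + 64·s^3    [combine like terms]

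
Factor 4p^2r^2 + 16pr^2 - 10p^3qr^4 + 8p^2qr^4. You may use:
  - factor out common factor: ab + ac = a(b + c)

4p^2r^2 + 16pr^2 - 10p^3qr^4 + 8p^2qr^4
= 2(2p^2r^2 + 8pr^2 - 5p^3qr^4 + 4p^2qr^4)    [factor out 2]
= 2pr^2(2p + 8 - 5p^2qr^2 + 4pqr^2)    [factor out pr^2]

2pr^2(2p + 8 - 5p^2qr^2 + 4pqr^2)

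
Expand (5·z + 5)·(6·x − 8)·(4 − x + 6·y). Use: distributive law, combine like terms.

160·x·z − 30·x^2·z + 180·x·y·z − 160·z − 240·y·z + 160·x − 30·x^2 + 180·x·y − 160 − 240·y

(5·z + 5)·(6·x − 8)·(4 − x + 6·y)
= (30·x·z − 40·z + 30·x − 40)·(4 − x + 6·y)    [distributive law]
= 120·x·z − 30·x^2·z + 180·x·y·z − 160·z + 40·x·z − 240·y·z + 120·x − 30·x^2 + 180·x·y − 160 + 40·x − 240·y    [distributive law]
= 160·x·z − 30·x^2·z + 180·x·y·z − 160·z − 240·y·z + 160·x − 30·x^2 + 180·x·y − 160 − 240·y    [combine like terms]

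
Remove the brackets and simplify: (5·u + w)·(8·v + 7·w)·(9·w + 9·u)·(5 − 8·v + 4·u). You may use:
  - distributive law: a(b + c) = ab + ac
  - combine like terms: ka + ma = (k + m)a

2160·u·v·w − 3456·u·v^2·w − 792·u^2·v·w + 1800·u^2·v − 2880·u^2·v^2 + 1440·u^3·v + 1890·u·w^2 − 2736·u·v·w^2 + 1512·u^2·w^2 + 1575·u^2·w + 1260·u^3·w + 360·v·w^2 − 576·v^2·w^2 + 315·w^3 − 504·v·w^3 + 252·u·w^3

(5·u + w)·(8·v + 7·w)·(9·w + 9·u)·(5 − 8·v + 4·u)
= (40·u·v + 35·u·w + 8·v·w + 7·w^2)·(9·w + 9·u)·(5 − 8·v + 4·u)    [distributive law]
= (360·u·v·w + 360·u^2·v + 315·u·w^2 + 315·u^2·w + 72·v·w^2 + 72·u·v·w + 63·w^3 + 63·u·w^2)·(5 − 8·v + 4·u)    [distributive law]
= (432·u·v·w + 360·u^2·v + 378·u·w^2 + 315·u^2·w + 72·v·w^2 + 63·w^3)·(5 − 8·v + 4·u)    [combine like terms]
= 2160·u·v·w − 3456·u·v^2·w + 1728·u^2·v·w + 1800·u^2·v − 2880·u^2·v^2 + 1440·u^3·v + 1890·u·w^2 − 3024·u·v·w^2 + 1512·u^2·w^2 + 1575·u^2·w − 2520·u^2·v·w + 1260·u^3·w + 360·v·w^2 − 576·v^2·w^2 + 288·u·v·w^2 + 315·w^3 − 504·v·w^3 + 252·u·w^3    [distributive law]
= 2160·u·v·w − 3456·u·v^2·w − 792·u^2·v·w + 1800·u^2·v − 2880·u^2·v^2 + 1440·u^3·v + 1890·u·w^2 − 2736·u·v·w^2 + 1512·u^2·w^2 + 1575·u^2·w + 1260·u^3·w + 360·v·w^2 − 576·v^2·w^2 + 315·w^3 − 504·v·w^3 + 252·u·w^3    [combine like terms]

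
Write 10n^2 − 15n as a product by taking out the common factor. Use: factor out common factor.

10n^2 − 15n
= 5(2n^2 − 3n)    [factor out 5]
= 5n(2n − 3)    [factor out n]

5n(2n − 3)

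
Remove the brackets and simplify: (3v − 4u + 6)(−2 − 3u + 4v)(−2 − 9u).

−36v − 112uv + 225u²v − 24v² − 108uv² + 128u + 66u² − 108u³ + 24

(3v − 4u + 6)(−2 − 3u + 4v)(−2 − 9u)
= (−6v − 9uv + 12v² + 8u + 12u² − 16uv − 12 − 18u + 24v)(−2 − 9u)    [distributive law]
= (18v − 25uv + 12v² − 10u + 12u² − 12)(−2 − 9u)    [combine like terms]
= −36v − 162uv + 50uv + 225u²v − 24v² − 108uv² + 20u + 90u² − 24u² − 108u³ + 24 + 108u    [distributive law]
= −36v − 112uv + 225u²v − 24v² − 108uv² + 128u + 66u² − 108u³ + 24    [combine like terms]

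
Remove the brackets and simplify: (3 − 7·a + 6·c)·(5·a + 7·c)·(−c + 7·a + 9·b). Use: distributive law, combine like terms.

132·a·c + 105·a^2 + 135·a·b − 21·c^2 + 189·b·c − 98·a^2·c − 245·a^3 − 315·a^2·b + 313·a·c^2 − 171·a·b·c − 42·c^3 + 378·b·c^2

(3 − 7·a + 6·c)·(5·a + 7·c)·(−c + 7·a + 9·b)
= (15·a + 21·c − 35·a^2 − 49·a·c + 30·a·c + 42·c^2)·(−c + 7·a + 9·b)    [distributive law]
= (15·a + 21·c − 35·a^2 − 19·a·c + 42·c^2)·(−c + 7·a + 9·b)    [combine like terms]
= −15·a·c + 105·a^2 + 135·a·b − 21·c^2 + 147·a·c + 189·b·c + 35·a^2·c − 245·a^3 − 315·a^2·b + 19·a·c^2 − 133·a^2·c − 171·a·b·c − 42·c^3 + 294·a·c^2 + 378·b·c^2    [distributive law]
= 132·a·c + 105·a^2 + 135·a·b − 21·c^2 + 189·b·c − 98·a^2·c − 245·a^3 − 315·a^2·b + 313·a·c^2 − 171·a·b·c − 42·c^3 + 378·b·c^2    [combine like terms]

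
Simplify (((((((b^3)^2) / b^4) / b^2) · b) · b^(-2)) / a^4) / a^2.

a^(-6)b^(-1)

(((((((b^3)^2) / b^4) / b^2) · b) · b^(-2)) / a^4) / a^2
= (((((b^6 / b^4) / b^2) · b) · b^(-2)) / a^4) / a^2    [power of a power]
= ((((b^2 / b^2) · b) · b^(-2)) / a^4) / a^2    [quotient of powers]
= (((b^0 · b) · b^(-2)) / a^4) / a^2    [quotient of powers]
= ((b · b^(-2)) / a^4) / a^2    [product of powers]
= (b^(-1) / a^4) / a^2    [product of powers]
= a^(-6)b^(-1)    [quotient of powers; product of powers]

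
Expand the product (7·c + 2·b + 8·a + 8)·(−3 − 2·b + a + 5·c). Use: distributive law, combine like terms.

(7·c + 2·b + 8·a + 8)·(−3 − 2·b + a + 5·c)
= −21·c − 14·b·c + 7·a·c + 35·c^2 − 6·b − 4·b^2 + 2·a·b + 10·b·c − 24·a − 16·a·b + 8·a^2 + 40·a·c − 24 − 16·b + 8·a + 40·c    [distributive law]
= 19·c − 4·b·c + 47·a·c + 35·c^2 − 22·b − 4·b^2 − 14·a·b − 16·a + 8·a^2 − 24    [combine like terms]

19·c − 4·b·c + 47·a·c + 35·c^2 − 22·b − 4·b^2 − 14·a·b − 16·a + 8·a^2 − 24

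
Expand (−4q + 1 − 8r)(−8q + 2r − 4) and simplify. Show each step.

32q^2 + 56qr + 8q + 34r − 4 − 16r^2

(−4q + 1 − 8r)(−8q + 2r − 4)
= 32q^2 − 8qr + 16q − 8q + 2r − 4 + 64qr − 16r^2 + 32r    [distributive law]
= 32q^2 + 56qr + 8q + 34r − 4 − 16r^2    [combine like terms]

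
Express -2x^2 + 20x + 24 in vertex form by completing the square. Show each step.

-2x^2 + 20x + 24
= -2(x^2 - 10x) + 24    [factor out -2 from the x-terms]
= -2(x^2 - 10x + 25 - 25) + 24    [add and subtract 25 inside the bracket]
= -2(x - 5)^2 + 50 + 24    [perfect-square identity]
= -2(x - 5)^2 + 74    [combine constants]

-2(x - 5)^2 + 74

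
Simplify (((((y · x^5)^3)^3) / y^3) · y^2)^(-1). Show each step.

(((((y · x^5)^3)^3) / y^3) · y^2)^(-1)
= (((((y · x^5)^3)^3) / y^3)^(-1)) · ((y^2)^(-1))    [power of a product]
= (((((y · x^5)^3)^3)^(-1)) / ((y^3)^(-1))) · ((y^2)^(-1))    [power of a quotient]
= ((((y · x^5)^3)^(-3)) / ((y^3)^(-1))) · ((y^2)^(-1))    [power of a power]
= (((y · x^5)^(-9)) / ((y^3)^(-1))) · ((y^2)^(-1))    [power of a power]
= (((y^(-9)) · ((x^5)^(-9))) / ((y^3)^(-1))) · ((y^2)^(-1))    [power of a product]
= ((y^(-9) · x^(-45)) / ((y^3)^(-1))) · ((y^2)^(-1))    [power of a power]
= ((y^(-9) · x^(-45)) / y^(-3)) · ((y^2)^(-1))    [power of a power]
= ((y^(-9) · x^(-45)) / y^(-3)) · y^(-2)    [power of a power]
= x^(-45)y^(-8)    [quotient of powers; product of powers]

x^(-45)y^(-8)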